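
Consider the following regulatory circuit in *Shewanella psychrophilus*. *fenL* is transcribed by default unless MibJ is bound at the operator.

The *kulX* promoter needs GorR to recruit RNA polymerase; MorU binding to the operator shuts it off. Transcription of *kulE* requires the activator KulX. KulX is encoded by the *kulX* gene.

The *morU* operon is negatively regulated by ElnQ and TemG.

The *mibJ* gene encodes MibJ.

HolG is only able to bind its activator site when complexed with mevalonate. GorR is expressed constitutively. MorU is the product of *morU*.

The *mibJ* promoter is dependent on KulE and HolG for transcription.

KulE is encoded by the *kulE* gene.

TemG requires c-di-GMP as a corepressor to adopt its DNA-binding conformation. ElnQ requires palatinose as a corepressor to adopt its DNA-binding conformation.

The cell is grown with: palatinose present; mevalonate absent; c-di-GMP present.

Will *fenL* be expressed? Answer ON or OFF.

Palatinose is present, so ElnQ is active.
c-di-GMP is present, so TemG is active.
With repressor ElnQ bound, *morU* is not transcribed.
So MorU is not produced.
GorR is produced constitutively and is active.
No repressor is bound and GorR is active, so *kulX* is transcribed.
So KulX is produced and active.
No repressor is bound and KulX is active, so *kulE* is transcribed.
So KulE is produced and active.
Mevalonate is absent, so HolG is inactive.
Required activator HolG is absent, so *mibJ* is not transcribed.
So MibJ is not produced.
With no repressor bound, *fenL* is transcribed.

ON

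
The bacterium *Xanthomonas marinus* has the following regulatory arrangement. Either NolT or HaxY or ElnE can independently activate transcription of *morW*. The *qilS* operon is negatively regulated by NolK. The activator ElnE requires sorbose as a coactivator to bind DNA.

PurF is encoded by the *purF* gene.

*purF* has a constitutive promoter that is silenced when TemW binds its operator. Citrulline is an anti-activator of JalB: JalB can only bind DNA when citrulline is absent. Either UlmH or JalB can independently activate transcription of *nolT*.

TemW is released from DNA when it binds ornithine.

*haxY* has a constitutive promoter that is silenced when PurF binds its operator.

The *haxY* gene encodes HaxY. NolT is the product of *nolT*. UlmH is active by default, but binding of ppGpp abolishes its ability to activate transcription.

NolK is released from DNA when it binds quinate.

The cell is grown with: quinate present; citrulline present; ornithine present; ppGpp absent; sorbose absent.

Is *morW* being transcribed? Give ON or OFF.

ON

ppGpp is absent, so UlmH is active.
Citrulline is present, so JalB is inactive.
Activator UlmH is present, so *nolT* is transcribed.
So NolT is produced and active.
Ornithine is present, so TemW is inactive.
With no repressor bound, *purF* is transcribed.
So PurF is produced and active.
With repressor PurF bound, *haxY* is not transcribed.
So HaxY is not produced.
Sorbose is absent, so ElnE is inactive.
Activator NolT is present, so *morW* is transcribed.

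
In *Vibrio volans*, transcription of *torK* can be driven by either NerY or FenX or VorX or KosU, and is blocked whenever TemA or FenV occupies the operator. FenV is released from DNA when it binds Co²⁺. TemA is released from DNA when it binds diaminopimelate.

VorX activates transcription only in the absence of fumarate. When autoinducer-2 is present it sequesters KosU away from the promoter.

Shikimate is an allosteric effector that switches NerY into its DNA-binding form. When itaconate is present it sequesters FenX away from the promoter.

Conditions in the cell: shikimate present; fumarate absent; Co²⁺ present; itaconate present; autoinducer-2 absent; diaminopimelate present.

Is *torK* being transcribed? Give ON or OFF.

ON

Diaminopimelate is present, so TemA is inactive.
Shikimate is present, so NerY is active.
Itaconate is present, so FenX is inactive.
Fumarate is absent, so VorX is active.
Co²⁺ is present, so FenV is inactive.
Autoinducer-2 is absent, so KosU is active.
Activator NerY is present, so *torK* is transcribed.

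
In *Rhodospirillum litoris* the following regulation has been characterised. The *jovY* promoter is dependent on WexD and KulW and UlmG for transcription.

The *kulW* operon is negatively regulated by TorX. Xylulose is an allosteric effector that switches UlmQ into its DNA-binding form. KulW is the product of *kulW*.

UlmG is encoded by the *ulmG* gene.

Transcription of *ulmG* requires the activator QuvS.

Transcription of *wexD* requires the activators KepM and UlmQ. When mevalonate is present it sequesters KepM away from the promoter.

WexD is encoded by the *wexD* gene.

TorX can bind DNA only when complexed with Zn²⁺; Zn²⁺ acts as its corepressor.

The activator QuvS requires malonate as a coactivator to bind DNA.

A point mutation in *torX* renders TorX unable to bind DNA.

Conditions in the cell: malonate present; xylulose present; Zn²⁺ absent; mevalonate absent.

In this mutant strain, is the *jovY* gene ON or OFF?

ON

Mevalonate is absent, so KepM is active.
Xylulose is present, so UlmQ is active.
No repressor is bound and KepM and UlmQ are active, so *wexD* is transcribed.
So WexD is produced and active.
TorX is non-functional in this strain, so it has no effect.
With no repressor bound, *kulW* is transcribed.
So KulW is produced and active.
Malonate is present, so QuvS is active.
No repressor is bound and QuvS is active, so *ulmG* is transcribed.
So UlmG is produced and active.
No repressor is bound and WexD and KulW and UlmG are active, so *jovY* is transcribed.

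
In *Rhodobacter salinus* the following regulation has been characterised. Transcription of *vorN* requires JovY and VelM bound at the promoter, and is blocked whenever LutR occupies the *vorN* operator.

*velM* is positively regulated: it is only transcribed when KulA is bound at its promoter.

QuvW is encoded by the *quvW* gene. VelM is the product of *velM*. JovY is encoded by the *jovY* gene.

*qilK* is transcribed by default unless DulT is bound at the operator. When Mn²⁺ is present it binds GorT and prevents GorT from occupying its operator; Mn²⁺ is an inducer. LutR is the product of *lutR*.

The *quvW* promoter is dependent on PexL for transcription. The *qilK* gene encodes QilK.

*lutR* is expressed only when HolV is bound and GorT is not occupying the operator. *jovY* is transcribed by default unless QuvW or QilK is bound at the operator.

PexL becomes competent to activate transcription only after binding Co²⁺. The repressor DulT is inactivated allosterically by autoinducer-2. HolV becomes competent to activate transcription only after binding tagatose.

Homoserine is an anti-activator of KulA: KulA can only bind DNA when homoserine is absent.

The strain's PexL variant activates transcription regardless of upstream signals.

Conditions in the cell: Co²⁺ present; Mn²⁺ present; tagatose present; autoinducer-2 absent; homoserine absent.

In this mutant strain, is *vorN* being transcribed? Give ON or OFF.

OFF

PexL is constitutively active in this strain.
No repressor is bound and PexL is active, so *quvW* is transcribed.
So QuvW is produced and active.
Autoinducer-2 is absent, so DulT is active.
With repressor DulT bound, *qilK* is not transcribed.
So QilK is not produced.
With repressor QuvW bound, *jovY* is not transcribed.
So JovY is not produced.
Homoserine is absent, so KulA is active.
No repressor is bound and KulA is active, so *velM* is transcribed.
So VelM is produced and active.
Tagatose is present, so HolV is active.
Mn²⁺ is present, so GorT is inactive.
No repressor is bound and HolV is active, so *lutR* is transcribed.
So LutR is produced and active.
With repressor LutR bound, *vorN* is not transcribed.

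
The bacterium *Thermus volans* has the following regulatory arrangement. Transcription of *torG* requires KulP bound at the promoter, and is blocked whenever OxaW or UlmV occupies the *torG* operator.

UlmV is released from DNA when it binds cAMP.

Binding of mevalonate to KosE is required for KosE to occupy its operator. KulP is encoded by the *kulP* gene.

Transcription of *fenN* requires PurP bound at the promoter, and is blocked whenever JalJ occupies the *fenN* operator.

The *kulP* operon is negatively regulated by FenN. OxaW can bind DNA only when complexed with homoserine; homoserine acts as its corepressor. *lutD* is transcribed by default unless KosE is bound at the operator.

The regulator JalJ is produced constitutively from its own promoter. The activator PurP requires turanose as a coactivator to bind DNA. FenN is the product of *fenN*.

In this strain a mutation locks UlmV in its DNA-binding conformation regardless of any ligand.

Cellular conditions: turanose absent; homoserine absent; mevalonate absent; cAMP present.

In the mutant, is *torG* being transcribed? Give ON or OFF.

JalJ is produced constitutively and is active.
Turanose is absent, so PurP is inactive.
With repressor JalJ bound, *fenN* is not transcribed.
So FenN is not produced.
With no repressor bound, *kulP* is transcribed.
So KulP is produced and active.
Homoserine is absent, so OxaW is inactive.
UlmV is constitutively active in this strain.
With repressor UlmV bound, *torG* is not transcribed.

OFF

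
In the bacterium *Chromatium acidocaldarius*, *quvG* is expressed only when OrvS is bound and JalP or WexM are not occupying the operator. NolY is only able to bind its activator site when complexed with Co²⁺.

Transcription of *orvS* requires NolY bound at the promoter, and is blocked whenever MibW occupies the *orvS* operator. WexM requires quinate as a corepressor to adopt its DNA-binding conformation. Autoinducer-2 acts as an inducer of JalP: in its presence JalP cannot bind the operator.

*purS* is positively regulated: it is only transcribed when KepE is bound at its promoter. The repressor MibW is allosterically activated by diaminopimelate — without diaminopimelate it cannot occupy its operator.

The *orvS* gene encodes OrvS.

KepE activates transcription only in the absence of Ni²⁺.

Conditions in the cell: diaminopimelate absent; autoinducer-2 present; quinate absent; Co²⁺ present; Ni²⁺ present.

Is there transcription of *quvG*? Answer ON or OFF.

ON

Autoinducer-2 is present, so JalP is inactive.
Diaminopimelate is absent, so MibW is inactive.
Co²⁺ is present, so NolY is active.
No repressor is bound and NolY is active, so *orvS* is transcribed.
So OrvS is produced and active.
Quinate is absent, so WexM is inactive.
No repressor is bound and OrvS is active, so *quvG* is transcribed.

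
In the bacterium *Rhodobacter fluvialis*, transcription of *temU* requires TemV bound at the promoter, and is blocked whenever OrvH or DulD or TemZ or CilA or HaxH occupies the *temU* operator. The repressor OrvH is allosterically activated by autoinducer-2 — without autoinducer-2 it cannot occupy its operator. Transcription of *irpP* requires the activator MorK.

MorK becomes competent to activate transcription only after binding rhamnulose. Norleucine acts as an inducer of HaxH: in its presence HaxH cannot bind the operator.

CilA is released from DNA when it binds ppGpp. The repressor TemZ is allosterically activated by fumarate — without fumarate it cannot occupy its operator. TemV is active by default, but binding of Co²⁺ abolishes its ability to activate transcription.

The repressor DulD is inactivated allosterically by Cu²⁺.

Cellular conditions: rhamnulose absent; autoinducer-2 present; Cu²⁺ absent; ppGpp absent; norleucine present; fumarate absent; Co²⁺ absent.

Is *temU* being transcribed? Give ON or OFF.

OFF

Autoinducer-2 is present, so OrvH is active.
Cu²⁺ is absent, so DulD is active.
Fumarate is absent, so TemZ is inactive.
Co²⁺ is absent, so TemV is active.
ppGpp is absent, so CilA is active.
Norleucine is present, so HaxH is inactive.
With repressor OrvH bound, *temU* is not transcribed.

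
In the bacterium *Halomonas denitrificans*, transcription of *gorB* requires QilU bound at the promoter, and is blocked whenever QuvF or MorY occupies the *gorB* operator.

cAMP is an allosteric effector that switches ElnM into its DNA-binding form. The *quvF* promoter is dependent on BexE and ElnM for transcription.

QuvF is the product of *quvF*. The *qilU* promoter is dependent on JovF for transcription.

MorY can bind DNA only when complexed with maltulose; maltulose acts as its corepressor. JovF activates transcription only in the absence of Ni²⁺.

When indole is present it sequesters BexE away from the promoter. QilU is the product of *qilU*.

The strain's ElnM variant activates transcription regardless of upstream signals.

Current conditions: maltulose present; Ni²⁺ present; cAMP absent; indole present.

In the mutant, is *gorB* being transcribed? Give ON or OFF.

Ni²⁺ is present, so JovF is inactive.
Required activator JovF is absent, so *qilU* is not transcribed.
So QilU is not produced.
Indole is present, so BexE is inactive.
ElnM is constitutively active in this strain.
Required activator BexE is absent, so *quvF* is not transcribed.
So QuvF is not produced.
Maltulose is present, so MorY is active.
With repressor MorY bound, *gorB* is not transcribed.

OFF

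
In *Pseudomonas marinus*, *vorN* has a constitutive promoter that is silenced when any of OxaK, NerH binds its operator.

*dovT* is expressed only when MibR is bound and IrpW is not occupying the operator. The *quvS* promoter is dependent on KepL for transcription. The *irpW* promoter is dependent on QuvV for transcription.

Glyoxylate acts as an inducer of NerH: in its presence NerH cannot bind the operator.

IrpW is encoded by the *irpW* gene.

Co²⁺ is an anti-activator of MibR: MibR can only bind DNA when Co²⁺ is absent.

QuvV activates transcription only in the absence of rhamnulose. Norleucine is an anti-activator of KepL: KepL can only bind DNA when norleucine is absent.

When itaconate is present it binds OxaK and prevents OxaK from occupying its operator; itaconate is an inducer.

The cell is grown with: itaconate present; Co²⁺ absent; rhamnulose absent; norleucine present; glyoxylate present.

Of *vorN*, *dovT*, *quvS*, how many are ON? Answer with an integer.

Itaconate is present, so OxaK is inactive.
Glyoxylate is present, so NerH is inactive.
With no repressor bound, *vorN* is transcribed.
→ *vorN* is ON.
Co²⁺ is absent, so MibR is active.
Rhamnulose is absent, so QuvV is active.
No repressor is bound and QuvV is active, so *irpW* is transcribed.
So IrpW is produced and active.
With repressor IrpW bound, *dovT* is not transcribed.
→ *dovT* is OFF.
Norleucine is present, so KepL is inactive.
Required activator KepL is absent, so *quvS* is not transcribed.
→ *quvS* is OFF.
1 of the 3 genes is transcribed.

1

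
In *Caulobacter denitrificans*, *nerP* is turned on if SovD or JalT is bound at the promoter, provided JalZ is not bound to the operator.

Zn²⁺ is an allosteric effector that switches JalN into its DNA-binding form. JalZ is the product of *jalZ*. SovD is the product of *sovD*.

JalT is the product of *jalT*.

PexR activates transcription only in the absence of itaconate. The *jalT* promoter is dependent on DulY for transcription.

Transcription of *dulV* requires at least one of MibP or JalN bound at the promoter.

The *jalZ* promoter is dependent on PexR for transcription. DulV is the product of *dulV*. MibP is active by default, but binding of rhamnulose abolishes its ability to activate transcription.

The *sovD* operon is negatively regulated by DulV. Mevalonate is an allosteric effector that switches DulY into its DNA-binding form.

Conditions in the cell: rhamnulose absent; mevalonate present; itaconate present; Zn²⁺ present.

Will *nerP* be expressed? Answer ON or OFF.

ON

Rhamnulose is absent, so MibP is active.
Zn²⁺ is present, so JalN is active.
Activator MibP is present, so *dulV* is transcribed.
So DulV is produced and active.
With repressor DulV bound, *sovD* is not transcribed.
So SovD is not produced.
Mevalonate is present, so DulY is active.
No repressor is bound and DulY is active, so *jalT* is transcribed.
So JalT is produced and active.
Itaconate is present, so PexR is inactive.
Required activator PexR is absent, so *jalZ* is not transcribed.
So JalZ is not produced.
Activator JalT is present, so *nerP* is transcribed.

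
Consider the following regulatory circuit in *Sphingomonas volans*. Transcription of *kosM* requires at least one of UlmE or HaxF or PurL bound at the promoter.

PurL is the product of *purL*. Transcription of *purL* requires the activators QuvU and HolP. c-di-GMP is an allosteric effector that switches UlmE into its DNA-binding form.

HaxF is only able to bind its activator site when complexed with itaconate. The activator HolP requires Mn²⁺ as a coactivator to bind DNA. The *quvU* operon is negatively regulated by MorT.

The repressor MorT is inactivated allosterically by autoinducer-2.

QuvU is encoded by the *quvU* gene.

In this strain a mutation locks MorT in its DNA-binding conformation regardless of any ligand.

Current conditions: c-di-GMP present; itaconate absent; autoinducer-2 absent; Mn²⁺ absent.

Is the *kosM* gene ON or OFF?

ON

c-di-GMP is present, so UlmE is active.
Itaconate is absent, so HaxF is inactive.
MorT is constitutively active in this strain.
With repressor MorT bound, *quvU* is not transcribed.
So QuvU is not produced.
Mn²⁺ is absent, so HolP is inactive.
Required activator QuvU is absent, so *purL* is not transcribed.
So PurL is not produced.
Activator UlmE is present, so *kosM* is transcribed.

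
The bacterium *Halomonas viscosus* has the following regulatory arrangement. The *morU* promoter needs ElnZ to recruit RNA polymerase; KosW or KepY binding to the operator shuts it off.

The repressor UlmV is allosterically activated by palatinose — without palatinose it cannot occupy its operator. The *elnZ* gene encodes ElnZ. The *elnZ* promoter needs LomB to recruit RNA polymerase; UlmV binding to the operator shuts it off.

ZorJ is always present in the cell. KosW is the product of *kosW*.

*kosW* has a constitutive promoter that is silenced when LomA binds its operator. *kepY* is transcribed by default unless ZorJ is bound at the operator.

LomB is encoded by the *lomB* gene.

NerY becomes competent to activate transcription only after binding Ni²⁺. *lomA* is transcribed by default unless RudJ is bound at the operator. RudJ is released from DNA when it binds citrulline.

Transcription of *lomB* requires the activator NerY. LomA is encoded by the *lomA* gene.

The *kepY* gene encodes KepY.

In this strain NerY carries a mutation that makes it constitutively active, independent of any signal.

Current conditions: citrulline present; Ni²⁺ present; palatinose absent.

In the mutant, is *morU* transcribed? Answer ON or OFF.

Citrulline is present, so RudJ is inactive.
With no repressor bound, *lomA* is transcribed.
So LomA is produced and active.
With repressor LomA bound, *kosW* is not transcribed.
So KosW is not produced.
Palatinose is absent, so UlmV is inactive.
NerY is constitutively active in this strain.
No repressor is bound and NerY is active, so *lomB* is transcribed.
So LomB is produced and active.
No repressor is bound and LomB is active, so *elnZ* is transcribed.
So ElnZ is produced and active.
ZorJ is produced constitutively and is active.
With repressor ZorJ bound, *kepY* is not transcribed.
So KepY is not produced.
No repressor is bound and ElnZ is active, so *morU* is transcribed.

ON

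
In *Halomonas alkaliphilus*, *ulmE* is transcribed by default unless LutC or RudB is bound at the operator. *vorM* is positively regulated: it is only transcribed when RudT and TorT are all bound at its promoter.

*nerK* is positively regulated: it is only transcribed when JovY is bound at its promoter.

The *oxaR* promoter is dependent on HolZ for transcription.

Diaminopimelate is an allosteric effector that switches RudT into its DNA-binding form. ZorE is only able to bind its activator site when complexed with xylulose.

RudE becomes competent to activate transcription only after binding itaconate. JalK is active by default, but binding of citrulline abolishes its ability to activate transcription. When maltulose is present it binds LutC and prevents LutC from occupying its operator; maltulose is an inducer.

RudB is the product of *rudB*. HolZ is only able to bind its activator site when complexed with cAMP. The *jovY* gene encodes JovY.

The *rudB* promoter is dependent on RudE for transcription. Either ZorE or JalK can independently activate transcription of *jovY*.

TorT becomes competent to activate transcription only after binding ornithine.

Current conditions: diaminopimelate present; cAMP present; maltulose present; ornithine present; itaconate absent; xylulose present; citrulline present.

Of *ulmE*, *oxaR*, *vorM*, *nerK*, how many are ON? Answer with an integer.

4

Maltulose is present, so LutC is inactive.
Itaconate is absent, so RudE is inactive.
Required activator RudE is absent, so *rudB* is not transcribed.
So RudB is not produced.
With no repressor bound, *ulmE* is transcribed.
→ *ulmE* is ON.
cAMP is present, so HolZ is active.
No repressor is bound and HolZ is active, so *oxaR* is transcribed.
→ *oxaR* is ON.
Diaminopimelate is present, so RudT is active.
Ornithine is present, so TorT is active.
No repressor is bound and RudT and TorT are active, so *vorM* is transcribed.
→ *vorM* is ON.
Xylulose is present, so ZorE is active.
Citrulline is present, so JalK is inactive.
Activator ZorE is present, so *jovY* is transcribed.
So JovY is produced and active.
No repressor is bound and JovY is active, so *nerK* is transcribed.
→ *nerK* is ON.
4 of the 4 genes are transcribed.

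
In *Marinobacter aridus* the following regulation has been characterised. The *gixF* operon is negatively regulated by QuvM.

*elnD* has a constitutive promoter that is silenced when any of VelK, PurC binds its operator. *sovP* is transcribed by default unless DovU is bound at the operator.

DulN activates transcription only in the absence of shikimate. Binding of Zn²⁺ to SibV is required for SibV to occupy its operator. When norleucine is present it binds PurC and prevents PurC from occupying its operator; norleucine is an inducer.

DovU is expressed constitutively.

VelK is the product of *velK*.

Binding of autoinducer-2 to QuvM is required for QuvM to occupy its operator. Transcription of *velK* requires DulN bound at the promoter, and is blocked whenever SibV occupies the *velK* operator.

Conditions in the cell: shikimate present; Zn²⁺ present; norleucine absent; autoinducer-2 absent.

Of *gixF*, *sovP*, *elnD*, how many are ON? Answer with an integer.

Autoinducer-2 is absent, so QuvM is inactive.
With no repressor bound, *gixF* is transcribed.
→ *gixF* is ON.
DovU is produced constitutively and is active.
With repressor DovU bound, *sovP* is not transcribed.
→ *sovP* is OFF.
Shikimate is present, so DulN is inactive.
Zn²⁺ is present, so SibV is active.
With repressor SibV bound, *velK* is not transcribed.
So VelK is not produced.
Norleucine is absent, so PurC is active.
With repressor PurC bound, *elnD* is not transcribed.
→ *elnD* is OFF.
1 of the 3 genes is transcribed.

1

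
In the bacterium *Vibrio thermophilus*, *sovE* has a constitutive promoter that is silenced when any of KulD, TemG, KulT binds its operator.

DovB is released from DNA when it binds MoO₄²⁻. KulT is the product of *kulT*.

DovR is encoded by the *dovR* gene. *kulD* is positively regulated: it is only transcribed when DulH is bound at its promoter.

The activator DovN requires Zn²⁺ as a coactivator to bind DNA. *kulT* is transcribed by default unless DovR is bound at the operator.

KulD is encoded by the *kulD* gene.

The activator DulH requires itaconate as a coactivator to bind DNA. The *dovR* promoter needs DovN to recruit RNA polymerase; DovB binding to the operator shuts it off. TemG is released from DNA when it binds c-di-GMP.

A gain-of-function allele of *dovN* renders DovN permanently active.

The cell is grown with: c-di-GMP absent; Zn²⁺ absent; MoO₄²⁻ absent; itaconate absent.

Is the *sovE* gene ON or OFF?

OFF

Itaconate is absent, so DulH is inactive.
Required activator DulH is absent, so *kulD* is not transcribed.
So KulD is not produced.
c-di-GMP is absent, so TemG is active.
MoO₄²⁻ is absent, so DovB is active.
DovN is constitutively active in this strain.
With repressor DovB bound, *dovR* is not transcribed.
So DovR is not produced.
With no repressor bound, *kulT* is transcribed.
So KulT is produced and active.
With repressor TemG bound, *sovE* is not transcribed.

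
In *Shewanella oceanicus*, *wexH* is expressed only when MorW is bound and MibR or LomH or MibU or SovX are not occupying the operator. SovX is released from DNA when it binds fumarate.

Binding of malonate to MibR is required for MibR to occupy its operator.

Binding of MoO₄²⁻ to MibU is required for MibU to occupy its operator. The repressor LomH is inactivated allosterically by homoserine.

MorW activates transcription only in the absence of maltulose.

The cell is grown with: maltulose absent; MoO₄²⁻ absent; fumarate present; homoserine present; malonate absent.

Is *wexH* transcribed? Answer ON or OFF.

ON

Malonate is absent, so MibR is inactive.
Homoserine is present, so LomH is inactive.
MoO₄²⁻ is absent, so MibU is inactive.
Maltulose is absent, so MorW is active.
Fumarate is present, so SovX is inactive.
No repressor is bound and MorW is active, so *wexH* is transcribed.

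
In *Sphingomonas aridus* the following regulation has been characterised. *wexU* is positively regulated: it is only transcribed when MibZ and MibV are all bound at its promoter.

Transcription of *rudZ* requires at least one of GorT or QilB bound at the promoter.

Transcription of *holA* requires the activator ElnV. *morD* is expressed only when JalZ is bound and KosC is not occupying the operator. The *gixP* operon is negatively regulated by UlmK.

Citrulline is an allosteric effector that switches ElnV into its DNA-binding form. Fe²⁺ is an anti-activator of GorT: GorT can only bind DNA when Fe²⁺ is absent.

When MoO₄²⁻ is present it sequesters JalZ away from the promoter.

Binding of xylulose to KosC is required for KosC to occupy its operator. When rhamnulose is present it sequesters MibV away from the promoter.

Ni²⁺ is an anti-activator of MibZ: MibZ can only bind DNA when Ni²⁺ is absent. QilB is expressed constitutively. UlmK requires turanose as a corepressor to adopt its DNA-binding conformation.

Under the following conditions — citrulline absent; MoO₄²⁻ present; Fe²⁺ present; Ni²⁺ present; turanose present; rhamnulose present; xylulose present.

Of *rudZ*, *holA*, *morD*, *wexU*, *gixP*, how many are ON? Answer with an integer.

1

Fe²⁺ is present, so GorT is inactive.
QilB is produced constitutively and is active.
Activator QilB is present, so *rudZ* is transcribed.
→ *rudZ* is ON.
Citrulline is absent, so ElnV is inactive.
Required activator ElnV is absent, so *holA* is not transcribed.
→ *holA* is OFF.
Xylulose is present, so KosC is active.
MoO₄²⁻ is present, so JalZ is inactive.
With repressor KosC bound, *morD* is not transcribed.
→ *morD* is OFF.
Ni²⁺ is present, so MibZ is inactive.
Rhamnulose is present, so MibV is inactive.
Required activator MibZ is absent, so *wexU* is not transcribed.
→ *wexU* is OFF.
Turanose is present, so UlmK is active.
With repressor UlmK bound, *gixP* is not transcribed.
→ *gixP* is OFF.
1 of the 5 genes is transcribed.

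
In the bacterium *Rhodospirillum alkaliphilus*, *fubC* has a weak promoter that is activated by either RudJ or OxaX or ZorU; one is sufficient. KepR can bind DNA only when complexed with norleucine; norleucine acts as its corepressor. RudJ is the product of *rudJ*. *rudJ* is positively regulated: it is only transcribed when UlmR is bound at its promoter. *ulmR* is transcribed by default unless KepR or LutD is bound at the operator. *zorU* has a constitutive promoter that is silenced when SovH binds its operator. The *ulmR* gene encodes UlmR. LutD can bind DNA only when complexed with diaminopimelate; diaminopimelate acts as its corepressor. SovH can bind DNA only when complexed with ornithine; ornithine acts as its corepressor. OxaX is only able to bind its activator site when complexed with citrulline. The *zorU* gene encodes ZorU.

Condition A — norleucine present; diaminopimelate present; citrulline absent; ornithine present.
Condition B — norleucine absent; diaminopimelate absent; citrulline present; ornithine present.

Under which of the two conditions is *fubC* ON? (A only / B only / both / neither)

B only

Condition A:
Norleucine is present, so KepR is active.
Diaminopimelate is present, so LutD is active.
With repressor KepR bound, *ulmR* is not transcribed.
So UlmR is not produced.
Required activator UlmR is absent, so *rudJ* is not transcribed.
So RudJ is not produced.
Citrulline is absent, so OxaX is inactive.
Ornithine is present, so SovH is active.
With repressor SovH bound, *zorU* is not transcribed.
So ZorU is not produced.
No activator is available at the *fubC* promoter, so *fubC* is not transcribed.
→ *fubC* is OFF in A.
Condition B:
Norleucine is absent, so KepR is inactive.
Diaminopimelate is absent, so LutD is inactive.
With no repressor bound, *ulmR* is transcribed.
So UlmR is produced and active.
No repressor is bound and UlmR is active, so *rudJ* is transcribed.
So RudJ is produced and active.
Citrulline is present, so OxaX is active.
Ornithine is present, so SovH is active.
With repressor SovH bound, *zorU* is not transcribed.
So ZorU is not produced.
Activator RudJ is present, so *fubC* is transcribed.
→ *fubC* is ON in B.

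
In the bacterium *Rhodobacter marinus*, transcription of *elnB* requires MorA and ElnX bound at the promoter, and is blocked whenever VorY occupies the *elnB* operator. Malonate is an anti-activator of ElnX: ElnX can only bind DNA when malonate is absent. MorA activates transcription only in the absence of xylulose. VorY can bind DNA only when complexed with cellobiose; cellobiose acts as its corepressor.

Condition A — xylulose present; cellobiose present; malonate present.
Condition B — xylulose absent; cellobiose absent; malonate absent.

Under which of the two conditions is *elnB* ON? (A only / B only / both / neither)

Condition A:
Xylulose is present, so MorA is inactive.
Cellobiose is present, so VorY is active.
Malonate is present, so ElnX is inactive.
With repressor VorY bound, *elnB* is not transcribed.
→ *elnB* is OFF in A.
Condition B:
Xylulose is absent, so MorA is active.
Cellobiose is absent, so VorY is inactive.
Malonate is absent, so ElnX is active.
No repressor is bound and MorA and ElnX are active, so *elnB* is transcribed.
→ *elnB* is ON in B.

B only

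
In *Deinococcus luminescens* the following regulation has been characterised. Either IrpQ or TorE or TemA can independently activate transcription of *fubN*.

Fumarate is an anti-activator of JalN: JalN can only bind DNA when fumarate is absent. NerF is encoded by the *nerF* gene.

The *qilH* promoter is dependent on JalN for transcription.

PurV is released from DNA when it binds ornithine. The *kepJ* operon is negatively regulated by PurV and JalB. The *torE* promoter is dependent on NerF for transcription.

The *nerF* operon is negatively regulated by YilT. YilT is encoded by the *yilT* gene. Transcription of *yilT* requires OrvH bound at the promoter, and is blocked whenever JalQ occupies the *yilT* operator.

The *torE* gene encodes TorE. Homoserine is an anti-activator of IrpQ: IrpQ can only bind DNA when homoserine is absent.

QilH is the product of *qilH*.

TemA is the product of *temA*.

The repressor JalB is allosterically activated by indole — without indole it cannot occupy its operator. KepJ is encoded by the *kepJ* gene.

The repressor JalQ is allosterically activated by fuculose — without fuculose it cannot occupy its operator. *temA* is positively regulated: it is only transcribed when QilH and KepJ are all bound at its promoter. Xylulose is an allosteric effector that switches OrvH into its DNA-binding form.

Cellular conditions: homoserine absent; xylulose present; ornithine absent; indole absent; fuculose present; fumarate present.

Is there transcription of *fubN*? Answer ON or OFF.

ON

Homoserine is absent, so IrpQ is active.
Xylulose is present, so OrvH is active.
Fuculose is present, so JalQ is active.
With repressor JalQ bound, *yilT* is not transcribed.
So YilT is not produced.
With no repressor bound, *nerF* is transcribed.
So NerF is produced and active.
No repressor is bound and NerF is active, so *torE* is transcribed.
So TorE is produced and active.
Fumarate is present, so JalN is inactive.
Required activator JalN is absent, so *qilH* is not transcribed.
So QilH is not produced.
Ornithine is absent, so PurV is active.
Indole is absent, so JalB is inactive.
With repressor PurV bound, *kepJ* is not transcribed.
So KepJ is not produced.
Required activator QilH is absent, so *temA* is not transcribed.
So TemA is not produced.
Activator IrpQ is present, so *fubN* is transcribed.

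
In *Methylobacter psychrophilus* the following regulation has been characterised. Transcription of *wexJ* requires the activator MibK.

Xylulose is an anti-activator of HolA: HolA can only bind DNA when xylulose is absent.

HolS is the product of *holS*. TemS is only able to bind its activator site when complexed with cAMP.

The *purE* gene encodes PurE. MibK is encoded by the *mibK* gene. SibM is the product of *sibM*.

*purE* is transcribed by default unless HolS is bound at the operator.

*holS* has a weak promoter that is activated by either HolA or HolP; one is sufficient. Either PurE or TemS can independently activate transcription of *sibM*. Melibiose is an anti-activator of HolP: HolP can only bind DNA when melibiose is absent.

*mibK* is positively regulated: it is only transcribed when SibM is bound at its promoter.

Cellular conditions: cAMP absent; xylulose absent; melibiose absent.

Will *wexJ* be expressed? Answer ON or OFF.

Xylulose is absent, so HolA is active.
Melibiose is absent, so HolP is active.
Activator HolA is present, so *holS* is transcribed.
So HolS is produced and active.
With repressor HolS bound, *purE* is not transcribed.
So PurE is not produced.
cAMP is absent, so TemS is inactive.
No activator is available at the *sibM* promoter, so *sibM* is not transcribed.
So SibM is not produced.
Required activator SibM is absent, so *mibK* is not transcribed.
So MibK is not produced.
Required activator MibK is absent, so *wexJ* is not transcribed.

OFF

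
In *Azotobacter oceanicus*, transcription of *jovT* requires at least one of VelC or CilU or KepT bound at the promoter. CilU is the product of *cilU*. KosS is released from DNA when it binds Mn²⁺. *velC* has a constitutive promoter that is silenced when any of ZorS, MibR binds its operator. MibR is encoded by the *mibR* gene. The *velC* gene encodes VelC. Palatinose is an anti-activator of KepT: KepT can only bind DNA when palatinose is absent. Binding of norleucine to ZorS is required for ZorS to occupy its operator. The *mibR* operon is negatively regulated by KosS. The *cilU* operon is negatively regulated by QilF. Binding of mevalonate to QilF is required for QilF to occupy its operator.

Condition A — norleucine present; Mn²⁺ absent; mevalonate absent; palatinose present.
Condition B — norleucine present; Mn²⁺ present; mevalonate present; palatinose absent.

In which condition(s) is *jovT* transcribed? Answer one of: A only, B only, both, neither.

Condition A:
Norleucine is present, so ZorS is active.
Mn²⁺ is absent, so KosS is active.
With repressor KosS bound, *mibR* is not transcribed.
So MibR is not produced.
With repressor ZorS bound, *velC* is not transcribed.
So VelC is not produced.
Mevalonate is absent, so QilF is inactive.
With no repressor bound, *cilU* is transcribed.
So CilU is produced and active.
Palatinose is present, so KepT is inactive.
Activator CilU is present, so *jovT* is transcribed.
→ *jovT* is ON in A.
Condition B:
Norleucine is present, so ZorS is active.
Mn²⁺ is present, so KosS is inactive.
With no repressor bound, *mibR* is transcribed.
So MibR is produced and active.
With repressor ZorS bound, *velC* is not transcribed.
So VelC is not produced.
Mevalonate is present, so QilF is active.
With repressor QilF bound, *cilU* is not transcribed.
So CilU is not produced.
Palatinose is absent, so KepT is active.
Activator KepT is present, so *jovT* is transcribed.
→ *jovT* is ON in B.

both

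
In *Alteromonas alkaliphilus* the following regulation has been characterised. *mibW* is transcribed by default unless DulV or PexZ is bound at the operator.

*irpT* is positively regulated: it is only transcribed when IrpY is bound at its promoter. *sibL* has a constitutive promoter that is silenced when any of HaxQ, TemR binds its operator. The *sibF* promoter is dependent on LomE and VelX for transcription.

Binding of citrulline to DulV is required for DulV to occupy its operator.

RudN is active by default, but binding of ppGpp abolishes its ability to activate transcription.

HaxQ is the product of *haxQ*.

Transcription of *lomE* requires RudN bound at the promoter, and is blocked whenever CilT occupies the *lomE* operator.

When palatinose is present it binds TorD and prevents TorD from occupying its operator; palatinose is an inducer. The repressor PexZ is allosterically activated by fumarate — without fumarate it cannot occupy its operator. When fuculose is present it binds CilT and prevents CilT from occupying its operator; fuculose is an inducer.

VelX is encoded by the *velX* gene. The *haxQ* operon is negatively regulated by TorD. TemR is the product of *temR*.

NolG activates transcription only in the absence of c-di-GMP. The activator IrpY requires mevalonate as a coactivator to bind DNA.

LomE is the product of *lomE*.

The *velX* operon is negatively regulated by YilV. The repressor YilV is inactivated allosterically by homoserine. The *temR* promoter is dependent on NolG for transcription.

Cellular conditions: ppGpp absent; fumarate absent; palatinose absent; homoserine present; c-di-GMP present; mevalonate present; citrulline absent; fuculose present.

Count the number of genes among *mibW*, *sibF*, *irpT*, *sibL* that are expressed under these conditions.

4

Citrulline is absent, so DulV is inactive.
Fumarate is absent, so PexZ is inactive.
With no repressor bound, *mibW* is transcribed.
→ *mibW* is ON.
Fuculose is present, so CilT is inactive.
ppGpp is absent, so RudN is active.
No repressor is bound and RudN is active, so *lomE* is transcribed.
So LomE is produced and active.
Homoserine is present, so YilV is inactive.
With no repressor bound, *velX* is transcribed.
So VelX is produced and active.
No repressor is bound and LomE and VelX are active, so *sibF* is transcribed.
→ *sibF* is ON.
Mevalonate is present, so IrpY is active.
No repressor is bound and IrpY is active, so *irpT* is transcribed.
→ *irpT* is ON.
Palatinose is absent, so TorD is active.
With repressor TorD bound, *haxQ* is not transcribed.
So HaxQ is not produced.
c-di-GMP is present, so NolG is inactive.
Required activator NolG is absent, so *temR* is not transcribed.
So TemR is not produced.
With no repressor bound, *sibL* is transcribed.
→ *sibL* is ON.
4 of the 4 genes are transcribed.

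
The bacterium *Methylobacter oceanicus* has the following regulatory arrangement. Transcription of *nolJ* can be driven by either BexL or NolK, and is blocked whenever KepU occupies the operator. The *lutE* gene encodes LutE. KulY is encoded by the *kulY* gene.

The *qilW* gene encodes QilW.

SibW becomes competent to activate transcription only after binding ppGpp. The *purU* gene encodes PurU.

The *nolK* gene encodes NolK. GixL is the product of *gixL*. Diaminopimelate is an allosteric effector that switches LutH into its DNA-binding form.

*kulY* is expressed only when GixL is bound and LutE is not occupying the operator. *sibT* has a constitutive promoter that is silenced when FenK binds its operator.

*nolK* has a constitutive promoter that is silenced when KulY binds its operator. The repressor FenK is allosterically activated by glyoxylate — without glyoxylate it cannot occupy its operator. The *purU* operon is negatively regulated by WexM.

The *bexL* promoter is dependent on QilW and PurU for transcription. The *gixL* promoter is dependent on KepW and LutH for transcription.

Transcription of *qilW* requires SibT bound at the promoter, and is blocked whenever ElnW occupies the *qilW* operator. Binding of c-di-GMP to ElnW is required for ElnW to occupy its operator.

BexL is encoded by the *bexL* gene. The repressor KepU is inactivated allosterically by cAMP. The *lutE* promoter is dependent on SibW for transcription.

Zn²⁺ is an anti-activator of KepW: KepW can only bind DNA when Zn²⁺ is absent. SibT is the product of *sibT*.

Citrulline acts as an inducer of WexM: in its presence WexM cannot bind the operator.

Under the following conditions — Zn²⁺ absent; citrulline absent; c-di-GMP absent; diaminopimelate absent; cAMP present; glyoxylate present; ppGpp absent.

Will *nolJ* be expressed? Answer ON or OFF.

cAMP is present, so KepU is inactive.
c-di-GMP is absent, so ElnW is inactive.
Glyoxylate is present, so FenK is active.
With repressor FenK bound, *sibT* is not transcribed.
So SibT is not produced.
Required activator SibT is absent, so *qilW* is not transcribed.
So QilW is not produced.
Citrulline is absent, so WexM is active.
With repressor WexM bound, *purU* is not transcribed.
So PurU is not produced.
Required activator QilW is absent, so *bexL* is not transcribed.
So BexL is not produced.
Zn²⁺ is absent, so KepW is active.
Diaminopimelate is absent, so LutH is inactive.
Required activator LutH is absent, so *gixL* is not transcribed.
So GixL is not produced.
ppGpp is absent, so SibW is inactive.
Required activator SibW is absent, so *lutE* is not transcribed.
So LutE is not produced.
Required activator GixL is absent, so *kulY* is not transcribed.
So KulY is not produced.
With no repressor bound, *nolK* is transcribed.
So NolK is produced and active.
Activator NolK is present, so *nolJ* is transcribed.

ON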